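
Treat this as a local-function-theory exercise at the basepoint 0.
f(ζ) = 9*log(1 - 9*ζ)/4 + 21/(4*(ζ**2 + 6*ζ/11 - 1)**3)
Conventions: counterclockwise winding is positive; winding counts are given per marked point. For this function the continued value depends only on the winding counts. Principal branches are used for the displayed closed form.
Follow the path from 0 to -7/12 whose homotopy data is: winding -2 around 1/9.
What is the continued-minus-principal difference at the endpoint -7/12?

Continued minus principal equals -(9)*pi*i.

The rational part is single-valued and drops out of the difference; each branch term changes only by its own monodromy.
(9/4)*log(1 - ζ/(1/9)): each positive loop around 1/9 adds 2*pi*i to the log, so winding -2 contributes (9/4)*(-2)*2*pi*i = -(9)*pi*i.
Summing the contributions at ζ = -7/12 gives -(9)*pi*i.


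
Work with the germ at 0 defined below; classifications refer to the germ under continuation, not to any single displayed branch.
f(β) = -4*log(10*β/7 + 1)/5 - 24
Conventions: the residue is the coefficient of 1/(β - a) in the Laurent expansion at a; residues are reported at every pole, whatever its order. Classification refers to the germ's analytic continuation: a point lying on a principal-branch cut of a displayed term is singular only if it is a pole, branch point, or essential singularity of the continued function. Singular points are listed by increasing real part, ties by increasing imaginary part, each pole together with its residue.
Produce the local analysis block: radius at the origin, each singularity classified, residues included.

Branch term (-4/5)*log(1 - β/(-7/10)): its argument vanishes at β = -7/10, a logarithmic branch point, modulus 7/10.
The radius of convergence is the smallest modulus among the singular points: 7/10.

Radius of convergence at 0: 7/10.
At -7/10: a logarithmic branch point.


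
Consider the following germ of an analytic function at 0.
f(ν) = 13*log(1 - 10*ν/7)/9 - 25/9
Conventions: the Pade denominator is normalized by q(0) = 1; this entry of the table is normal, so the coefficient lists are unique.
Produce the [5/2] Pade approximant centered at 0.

The Pade approximant has numerator coefficients [-25/9, 530/147, 50/1323, -26000/64827, -32500/453789, -130000/9529569]; denominator coefficients [1, -100/49, 1000/1029].

Taylor coefficients needed (expand at 0): a_0 = -25/9, a_1 = -130/63, a_2 = -650/441, a_3 = -13000/9261, a_4 = -32500/21609, a_5 = -260000/151263, a_6 = -6500000/3176523, a_7 = -130000000/51883209.
Write the denominator as Q(ν) = 1 + q1*ν + q2*ν^2. Requiring Q*f - P = O(ν^8) with deg P <= 5 kills the coefficients of ν^6..ν^7 in Q*f:
  ν^6: a_6 + q1*a_5 + q2*a_4 = 0, i.e. -6500000/3176523 + (-260000/151263)*q1 + (-32500/21609)*q2 = 0.
  ν^7: a_7 + q1*a_6 + q2*a_5 = 0, i.e. -130000000/51883209 + (-6500000/3176523)*q1 + (-260000/151263)*q2 = 0.
Solving this linear system: q1 = -100/49, q2 = 1000/1029.
The numerator is Q*f truncated at degree 5: P0 = a_0 = -25/9; P1 = a_1 + q1*a_0 = 530/147; P2 = a_2 + q1*a_1 + q2*a_0 = 50/1323; P3 = a_3 + q1*a_2 + q2*a_1 = -26000/64827; P4 = a_4 + q1*a_3 + q2*a_2 = -32500/453789; P5 = a_5 + q1*a_4 + q2*a_3 = -130000/9529569.


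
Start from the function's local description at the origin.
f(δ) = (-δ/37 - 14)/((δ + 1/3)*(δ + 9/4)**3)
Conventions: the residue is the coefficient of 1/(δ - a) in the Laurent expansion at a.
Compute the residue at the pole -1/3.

The residue is -894528/450179.

At the order-1 pole -1/3 set g(δ) = (δ - (-1/3))*f(δ) = (-δ/37 - 14)/(δ + 9/4)**3.
Simple pole: residue = g(a) at a = -1/3, which is -894528/450179.


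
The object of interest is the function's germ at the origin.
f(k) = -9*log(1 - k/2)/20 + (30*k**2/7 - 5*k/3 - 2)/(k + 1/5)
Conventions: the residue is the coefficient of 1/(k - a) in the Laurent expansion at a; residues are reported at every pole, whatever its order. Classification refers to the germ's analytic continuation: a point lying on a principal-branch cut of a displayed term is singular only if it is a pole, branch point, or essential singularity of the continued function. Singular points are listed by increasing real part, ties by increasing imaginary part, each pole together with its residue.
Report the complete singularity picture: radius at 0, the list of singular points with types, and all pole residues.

Radius of convergence at 0: 1/5.
At -1/5: a pole of order 1; residue -157/105.
At 2: a logarithmic branch point.

Denominator factor (k + 1/5): pole of order 1 at -1/5, modulus 1/5.
Branch term (-9/20)*log(1 - k/(2)): its argument vanishes at k = 2, a logarithmic branch point, modulus 2.
The radius of convergence is the smallest modulus among the singular points: 1/5.
The branch term is analytic at -1/5 and contributes nothing to the residue; only the rational part matters.
At the order-1 pole -1/5 set g(k) = (k - (-1/5))*(rational part) = 30*k**2/7 - 5*k/3 - 2.
Simple pole: residue = g(a) at a = -1/5, which is -157/105.
List the singular points by increasing real part (a conjugate pair: the negative imaginary part first).


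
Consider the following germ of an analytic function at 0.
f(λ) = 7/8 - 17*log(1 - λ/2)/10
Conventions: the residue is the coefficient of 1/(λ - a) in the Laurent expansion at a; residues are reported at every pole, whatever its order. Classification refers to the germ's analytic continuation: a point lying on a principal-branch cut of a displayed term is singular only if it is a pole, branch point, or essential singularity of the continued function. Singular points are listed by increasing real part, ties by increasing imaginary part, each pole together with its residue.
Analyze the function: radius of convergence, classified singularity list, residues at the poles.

Radius of convergence at 0: 2.
At 2: a logarithmic branch point.

Branch term (-17/10)*log(1 - λ/(2)): its argument vanishes at λ = 2, a logarithmic branch point, modulus 2.
The radius of convergence is the smallest modulus among the singular points: 2.


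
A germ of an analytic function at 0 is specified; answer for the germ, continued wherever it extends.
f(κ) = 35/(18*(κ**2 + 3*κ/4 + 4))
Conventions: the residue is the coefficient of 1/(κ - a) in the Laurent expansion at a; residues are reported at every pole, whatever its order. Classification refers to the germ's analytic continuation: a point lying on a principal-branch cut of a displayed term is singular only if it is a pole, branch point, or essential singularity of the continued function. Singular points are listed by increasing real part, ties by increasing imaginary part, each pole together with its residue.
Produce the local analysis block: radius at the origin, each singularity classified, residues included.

Denominator factor (κ**2 + 3*κ/4 + 4): discriminant -247/16, complex-conjugate roots (-3/8) + ((1/8)*sqrt(247))*i and (-3/8) - ((1/8)*sqrt(247))*i; poles of order 1, moduli 2 and 2.
The radius of convergence is the smallest modulus among the singular points: 2.
The factor κ**2 + 3*κ/4 + 4 splits as (κ - a)(κ - a') with a = (-3/8) - ((1/8)*sqrt(247))*i, a' = (-3/8) + ((1/8)*sqrt(247))*i. At the order-1 pole a set g(κ) = (κ - a)*f(κ) = [35/18] / (κ - a').
Simple pole: residue = g(a) at a = (-3/8) - ((1/8)*sqrt(247))*i, which is ((70/2223)*sqrt(247))*i.
The factor κ**2 + 3*κ/4 + 4 splits as (κ - a)(κ - a') with a = (-3/8) + ((1/8)*sqrt(247))*i, a' = (-3/8) - ((1/8)*sqrt(247))*i. At the order-1 pole a set g(κ) = (κ - a)*f(κ) = [35/18] / (κ - a').
Simple pole: residue = g(a) at a = (-3/8) + ((1/8)*sqrt(247))*i, which is -((70/2223)*sqrt(247))*i.
List the singular points by increasing real part (a conjugate pair: the negative imaginary part first).

Radius of convergence at 0: 2.
At (-3/8) - ((1/8)*sqrt(247))*i: a pole of order 1; residue ((70/2223)*sqrt(247))*i.
At (-3/8) + ((1/8)*sqrt(247))*i: a pole of order 1; residue -((70/2223)*sqrt(247))*i.


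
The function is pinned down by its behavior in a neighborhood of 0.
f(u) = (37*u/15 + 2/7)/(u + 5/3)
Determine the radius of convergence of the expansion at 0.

Denominator factor (u + 5/3): pole of order 1 at -5/3, modulus 5/3.
The radius of convergence is the smallest modulus among the singular points: 5/3.

The radius of convergence is 5/3.


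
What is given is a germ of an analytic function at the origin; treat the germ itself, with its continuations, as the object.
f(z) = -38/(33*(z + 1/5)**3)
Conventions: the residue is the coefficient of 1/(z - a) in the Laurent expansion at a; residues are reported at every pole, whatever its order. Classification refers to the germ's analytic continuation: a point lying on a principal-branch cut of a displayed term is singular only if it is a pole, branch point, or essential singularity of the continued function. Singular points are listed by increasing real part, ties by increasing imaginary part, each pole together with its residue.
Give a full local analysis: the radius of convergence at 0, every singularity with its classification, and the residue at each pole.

Radius of convergence at 0: 1/5.
At -1/5: a pole of order 3; residue 0.

Denominator factor (z + 1/5)^3: pole of order 3 at -1/5, modulus 1/5.
The radius of convergence is the smallest modulus among the singular points: 1/5.
At the order-3 pole -1/5 set g(z) = (z - (-1/5))^3*f(z) = -38/33.
Order-3 pole: residue = g''(a)/2; g''(-1/5) = 0, so the residue is 0.


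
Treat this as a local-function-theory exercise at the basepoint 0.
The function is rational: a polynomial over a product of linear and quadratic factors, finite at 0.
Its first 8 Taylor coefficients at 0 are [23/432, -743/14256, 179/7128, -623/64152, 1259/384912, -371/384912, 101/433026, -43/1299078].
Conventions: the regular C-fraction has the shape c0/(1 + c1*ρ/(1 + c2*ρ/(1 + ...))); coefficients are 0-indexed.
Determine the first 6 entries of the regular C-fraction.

The regular C-fraction coefficients are [23/432, 743/759, -280327/563937, 57607594/624848883, 995540499/63829897246, 280327/683094].

Taylor coefficients (read off): a_0 = 23/432, a_1 = -743/14256, a_2 = 179/7128, a_3 = -623/64152, a_4 = 1259/384912, a_5 = -371/384912.
c0 = a_0 = 23/432. Peel one level at a time: if S = 1 + c*ρ/S' with S'(0) = 1, then c is the ρ-coefficient of S and S' = c*ρ/(S - 1).
S_1 = c0/f = 1 + (743/759)*ρ + (280327/576081)*ρ^2 + ...; c1 = 743/759.
S_2 = c1*ρ/(S_1 - 1) = 1 + (-280327/563937)*ρ + (227698/4968441)*ρ^2 + ...; c2 = -280327/563937.
S_3 = c2*ρ/(S_2 - 1) = 1 + (57607594/624848883)*ρ + (-112997643/78583226929)*ρ^2 + ...; c3 = 57607594/624848883.
S_4 = c3*ρ/(S_3 - 1) = 1 + (995540499/63829897246)*ρ + (-331846833/51846379204)*ρ^2 + ...; c4 = 995540499/63829897246.
S_5 = c4*ρ/(S_4 - 1) = 1 + (280327/683094)*ρ + ...; c5 = 280327/683094.


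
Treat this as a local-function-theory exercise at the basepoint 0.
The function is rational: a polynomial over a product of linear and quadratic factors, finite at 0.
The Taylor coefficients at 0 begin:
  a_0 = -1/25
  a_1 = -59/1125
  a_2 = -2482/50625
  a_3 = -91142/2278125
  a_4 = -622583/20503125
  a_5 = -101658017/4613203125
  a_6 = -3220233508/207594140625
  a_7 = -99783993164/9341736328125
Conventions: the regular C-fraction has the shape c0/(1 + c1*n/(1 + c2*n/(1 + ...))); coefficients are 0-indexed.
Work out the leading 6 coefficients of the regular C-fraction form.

The regular C-fraction coefficients are [-1/25, -59/45, 111/295, -3222/10915, 295/13246, -37/358].

Taylor coefficients (read off): a_0 = -1/25, a_1 = -59/1125, a_2 = -2482/50625, a_3 = -91142/2278125, a_4 = -622583/20503125, a_5 = -101658017/4613203125.
c0 = a_0 = -1/25. Peel one level at a time: if S = 1 + c*n/S' with S'(0) = 1, then c is the n-coefficient of S and S' = c*n/(S - 1).
S_1 = c0/f = 1 + (-59/45)*n + (37/75)*n^2 + ...; c1 = -59/45.
S_2 = c1*n/(S_1 - 1) = 1 + (111/295)*n + (9666/87025)*n^2 + ...; c2 = 111/295.
S_3 = c2*n/(S_2 - 1) = 1 + (-3222/10915)*n + (9/1369)*n^2 + ...; c3 = -3222/10915.
S_4 = c3*n/(S_3 - 1) = 1 + (295/13246)*n + (295/128164)*n^2 + ...; c4 = 295/13246.
S_5 = c4*n/(S_4 - 1) = 1 + (-37/358)*n + ...; c5 = -37/358.


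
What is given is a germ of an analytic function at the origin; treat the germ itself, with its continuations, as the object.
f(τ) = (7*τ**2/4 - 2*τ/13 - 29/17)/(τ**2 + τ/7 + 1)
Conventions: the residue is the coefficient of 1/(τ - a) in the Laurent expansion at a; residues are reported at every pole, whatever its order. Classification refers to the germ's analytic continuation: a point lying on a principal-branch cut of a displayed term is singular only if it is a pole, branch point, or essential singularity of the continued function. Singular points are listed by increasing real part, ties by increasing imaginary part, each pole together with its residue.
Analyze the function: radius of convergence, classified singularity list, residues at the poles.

Denominator factor (τ**2 + τ/7 + 1): discriminant -195/49, complex-conjugate roots (-1/14) + ((1/14)*sqrt(195))*i and (-1/14) - ((1/14)*sqrt(195))*i; poles of order 1, moduli 1 and 1.
The radius of convergence is the smallest modulus among the singular points: 1.
The factor τ**2 + τ/7 + 1 splits as (τ - a)(τ - a') with a = (-1/14) - ((1/14)*sqrt(195))*i, a' = (-1/14) + ((1/14)*sqrt(195))*i. At the order-1 pole a set g(τ) = (τ - a)*f(τ) = [7*τ**2/4 - 2*τ/13 - 29/17] / (τ - a').
Simple pole: residue = g(a) at a = (-1/14) - ((1/14)*sqrt(195))*i, which is (-21/104) - ((42413/344760)*sqrt(195))*i.
The factor τ**2 + τ/7 + 1 splits as (τ - a)(τ - a') with a = (-1/14) + ((1/14)*sqrt(195))*i, a' = (-1/14) - ((1/14)*sqrt(195))*i. At the order-1 pole a set g(τ) = (τ - a)*f(τ) = [7*τ**2/4 - 2*τ/13 - 29/17] / (τ - a').
Simple pole: residue = g(a) at a = (-1/14) + ((1/14)*sqrt(195))*i, which is (-21/104) + ((42413/344760)*sqrt(195))*i.
List the singular points by increasing real part (a conjugate pair: the negative imaginary part first).

Radius of convergence at 0: 1.
At (-1/14) - ((1/14)*sqrt(195))*i: a pole of order 1; residue (-21/104) - ((42413/344760)*sqrt(195))*i.
At (-1/14) + ((1/14)*sqrt(195))*i: a pole of order 1; residue (-21/104) + ((42413/344760)*sqrt(195))*i.


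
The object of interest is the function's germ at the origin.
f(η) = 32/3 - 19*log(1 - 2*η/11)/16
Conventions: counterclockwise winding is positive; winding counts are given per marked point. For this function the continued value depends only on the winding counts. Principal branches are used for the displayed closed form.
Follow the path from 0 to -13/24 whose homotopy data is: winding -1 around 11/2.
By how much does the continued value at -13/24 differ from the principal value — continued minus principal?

Continued minus principal equals (19/8)*pi*i.

The rational part is single-valued and drops out of the difference; each branch term changes only by its own monodromy.
(-19/16)*log(1 - η/(11/2)): each positive loop around 11/2 adds 2*pi*i to the log, so winding -1 contributes (-19/16)*(-1)*2*pi*i = (19/8)*pi*i.
Summing the contributions at η = -13/24 gives (19/8)*pi*i.


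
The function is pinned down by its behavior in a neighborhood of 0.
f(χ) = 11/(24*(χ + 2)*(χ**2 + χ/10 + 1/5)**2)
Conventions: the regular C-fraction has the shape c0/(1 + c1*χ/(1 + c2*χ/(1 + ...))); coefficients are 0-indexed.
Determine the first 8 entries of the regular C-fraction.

The regular C-fraction coefficients are [275/48, 3/2, -43/6, 803/129, 37077/138116, 56347157/39697108, -51032256000/16195221241, 9877621775/5204904828].

Taylor coefficients (expand at 0): a_0 = 275/48, a_1 = -275/32, a_2 = -4675/96, a_3 = 6875/64, a_4 = 224125/768, a_5 = -1435775/1536, a_6 = -352275/256, a_7 = 10464025/1536.
c0 = a_0 = 275/48. Peel one level at a time: if S = 1 + c*χ/S' with S'(0) = 1, then c is the χ-coefficient of S and S' = c*χ/(S - 1).
S_1 = c0/f = 1 + (3/2)*χ + (43/4)*χ^2 + ...; c1 = 3/2.
S_2 = c1*χ/(S_1 - 1) = 1 + (-43/6)*χ + (803/18)*χ^2 + ...; c2 = -43/6.
S_3 = c2*χ/(S_2 - 1) = 1 + (803/129)*χ + (-12359/7396)*χ^2 + ...; c3 = 803/129.
S_4 = c3*χ/(S_3 - 1) = 1 + (37077/138116)*χ + (-3931197/10316944)*χ^2 + ...; c4 = 37077/138116.
S_5 = c4*χ/(S_4 - 1) = 1 + (56347157/39697108)*χ + (683184000/152744881)*χ^2 + ...; c5 = 56347157/39697108.
S_6 = c5*χ/(S_5 - 1) = 1 + (-51032256000/16195221241)*χ + (10268442800000/1717145539201)*χ^2 + ...; c6 = -51032256000/16195221241.
S_7 = c6*χ/(S_6 - 1) = 1 + (9877621775/5204904828)*χ + ...; c7 = 9877621775/5204904828.


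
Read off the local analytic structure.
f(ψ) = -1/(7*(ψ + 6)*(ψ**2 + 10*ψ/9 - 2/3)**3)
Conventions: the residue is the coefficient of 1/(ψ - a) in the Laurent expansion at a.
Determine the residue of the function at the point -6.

The residue is -27/4452392.

At the order-1 pole -6 set g(ψ) = (ψ - (-6))*f(ψ) = -1/(7*(ψ**2 + 10*ψ/9 - 2/3)**3).
Simple pole: residue = g(a) at a = -6, which is -27/4452392.


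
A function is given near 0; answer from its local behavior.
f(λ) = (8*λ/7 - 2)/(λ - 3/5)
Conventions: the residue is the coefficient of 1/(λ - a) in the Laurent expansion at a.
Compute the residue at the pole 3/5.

At the order-1 pole 3/5 set g(λ) = (λ - (3/5))*f(λ) = 8*λ/7 - 2.
Simple pole: residue = g(a) at a = 3/5, which is -46/35.

The residue is -46/35.


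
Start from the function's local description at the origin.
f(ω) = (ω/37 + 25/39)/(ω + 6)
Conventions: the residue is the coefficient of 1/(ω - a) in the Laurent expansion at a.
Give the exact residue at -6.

At the order-1 pole -6 set g(ω) = (ω - (-6))*f(ω) = ω/37 + 25/39.
Simple pole: residue = g(a) at a = -6, which is 691/1443.

The residue is 691/1443.


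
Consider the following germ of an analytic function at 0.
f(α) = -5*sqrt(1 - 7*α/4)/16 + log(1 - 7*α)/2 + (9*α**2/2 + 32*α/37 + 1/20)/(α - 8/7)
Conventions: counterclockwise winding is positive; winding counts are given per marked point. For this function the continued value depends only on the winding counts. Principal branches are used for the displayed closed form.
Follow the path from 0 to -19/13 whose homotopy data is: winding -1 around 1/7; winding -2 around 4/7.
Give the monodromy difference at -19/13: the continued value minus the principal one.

Continued minus principal equals -pi*i.

The rational part is single-valued and drops out of the difference; each branch term changes only by its own monodromy.
(-5/16)*sqrt(1 - α/(4/7)): winding -2 is even, the square root returns to the same sheet, contribution 0.
(1/2)*log(1 - α/(1/7)): each positive loop around 1/7 adds 2*pi*i to the log, so winding -1 contributes (1/2)*(-1)*2*pi*i = -pi*i.
Summing the contributions at α = -19/13 gives -pi*i.


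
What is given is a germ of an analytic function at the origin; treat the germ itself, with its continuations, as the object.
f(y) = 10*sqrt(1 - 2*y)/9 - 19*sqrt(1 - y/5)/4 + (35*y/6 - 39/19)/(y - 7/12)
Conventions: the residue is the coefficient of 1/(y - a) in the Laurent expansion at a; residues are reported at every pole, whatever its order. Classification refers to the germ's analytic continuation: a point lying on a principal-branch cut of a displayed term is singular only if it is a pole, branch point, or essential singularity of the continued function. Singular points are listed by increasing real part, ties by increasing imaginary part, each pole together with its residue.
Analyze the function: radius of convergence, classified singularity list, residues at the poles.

Denominator factor (y - 7/12): pole of order 1 at 7/12, modulus 7/12.
Branch term (10/9)*sqrt(1 - y/(1/2)): its argument vanishes at y = 1/2, a square-root branch point, modulus 1/2.
Branch term (-19/4)*sqrt(1 - y/(5)): its argument vanishes at y = 5, a square-root branch point, modulus 5.
The radius of convergence is the smallest modulus among the singular points: 1/2.
The branch terms are analytic at 7/12 and contribute nothing to the residue; only the rational part matters.
At the order-1 pole 7/12 set g(y) = (y - (7/12))*(rational part) = 35*y/6 - 39/19.
Simple pole: residue = g(a) at a = 7/12, which is 1847/1368.
List the singular points by increasing real part (a conjugate pair: the negative imaginary part first).

Radius of convergence at 0: 1/2.
At 1/2: an algebraic (square-root) branch point.
At 7/12: a pole of order 1; residue 1847/1368.
At 5: an algebraic (square-root) branch point.


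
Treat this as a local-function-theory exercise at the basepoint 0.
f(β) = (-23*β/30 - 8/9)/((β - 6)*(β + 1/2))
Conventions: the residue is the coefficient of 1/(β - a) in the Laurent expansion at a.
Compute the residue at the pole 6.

The residue is -38/45.

At the order-1 pole 6 set g(β) = (β - (6))*f(β) = (-23*β/30 - 8/9)/(β + 1/2).
Simple pole: residue = g(a) at a = 6, which is -38/45.


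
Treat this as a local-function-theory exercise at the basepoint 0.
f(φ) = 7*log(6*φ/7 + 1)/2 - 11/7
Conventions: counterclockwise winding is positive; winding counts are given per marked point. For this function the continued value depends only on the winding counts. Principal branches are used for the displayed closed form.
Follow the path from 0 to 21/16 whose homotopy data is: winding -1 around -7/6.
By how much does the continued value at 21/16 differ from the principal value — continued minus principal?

Continued minus principal equals -(7)*pi*i.

The rational part is single-valued and drops out of the difference; each branch term changes only by its own monodromy.
(7/2)*log(1 - φ/(-7/6)): each positive loop around -7/6 adds 2*pi*i to the log, so winding -1 contributes (7/2)*(-1)*2*pi*i = -(7)*pi*i.
Summing the contributions at φ = 21/16 gives -(7)*pi*i.


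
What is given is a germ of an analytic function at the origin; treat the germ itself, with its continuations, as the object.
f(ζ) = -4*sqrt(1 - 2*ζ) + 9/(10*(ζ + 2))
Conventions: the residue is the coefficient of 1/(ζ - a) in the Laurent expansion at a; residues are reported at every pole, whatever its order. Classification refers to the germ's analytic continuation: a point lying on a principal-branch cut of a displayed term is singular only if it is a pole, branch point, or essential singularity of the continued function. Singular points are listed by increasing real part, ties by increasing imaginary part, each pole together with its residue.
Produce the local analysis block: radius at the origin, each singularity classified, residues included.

Denominator factor (ζ + 2): pole of order 1 at -2, modulus 2.
Branch term (-4)*sqrt(1 - ζ/(1/2)): its argument vanishes at ζ = 1/2, a square-root branch point, modulus 1/2.
The radius of convergence is the smallest modulus among the singular points: 1/2.
The branch term is analytic at -2 and contributes nothing to the residue; only the rational part matters.
At the order-1 pole -2 set g(ζ) = (ζ - (-2))*(rational part) = 9/10.
Simple pole: residue = g(a) at a = -2, which is 9/10.
List the singular points by increasing real part (a conjugate pair: the negative imaginary part first).

Radius of convergence at 0: 1/2.
At -2: a pole of order 1; residue 9/10.
At 1/2: an algebraic (square-root) branch point.


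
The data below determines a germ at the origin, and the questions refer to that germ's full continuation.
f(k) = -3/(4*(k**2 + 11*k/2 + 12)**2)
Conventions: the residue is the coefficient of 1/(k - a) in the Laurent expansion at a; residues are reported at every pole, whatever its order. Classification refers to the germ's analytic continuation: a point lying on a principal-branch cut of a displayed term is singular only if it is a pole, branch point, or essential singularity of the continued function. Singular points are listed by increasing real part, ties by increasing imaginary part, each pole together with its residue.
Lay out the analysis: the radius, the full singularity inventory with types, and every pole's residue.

Denominator factor (k**2 + 11*k/2 + 12)^2: discriminant -71/4, complex-conjugate roots (-11/4) + ((1/4)*sqrt(71))*i and (-11/4) - ((1/4)*sqrt(71))*i; poles of order 2, moduli (2)*sqrt(3) and (2)*sqrt(3).
The radius of convergence is the smallest modulus among the singular points: (2)*sqrt(3).
The factor k**2 + 11*k/2 + 12 splits as (k - a)(k - a') with a = (-11/4) - ((1/4)*sqrt(71))*i, a' = (-11/4) + ((1/4)*sqrt(71))*i. At the order-2 pole a set g(k) = (k - a)^2*f(k) = [-3/4] / (k - a')^2.
Order-2 pole: residue = g'(a); g'((-11/4) - ((1/4)*sqrt(71))*i) = -((12/5041)*sqrt(71))*i, so the residue is -((12/5041)*sqrt(71))*i.
The factor k**2 + 11*k/2 + 12 splits as (k - a)(k - a') with a = (-11/4) + ((1/4)*sqrt(71))*i, a' = (-11/4) - ((1/4)*sqrt(71))*i. At the order-2 pole a set g(k) = (k - a)^2*f(k) = [-3/4] / (k - a')^2.
Order-2 pole: residue = g'(a); g'((-11/4) + ((1/4)*sqrt(71))*i) = ((12/5041)*sqrt(71))*i, so the residue is ((12/5041)*sqrt(71))*i.
List the singular points by increasing real part (a conjugate pair: the negative imaginary part first).

Radius of convergence at 0: (2)*sqrt(3).
At (-11/4) - ((1/4)*sqrt(71))*i: a pole of order 2; residue -((12/5041)*sqrt(71))*i.
At (-11/4) + ((1/4)*sqrt(71))*i: a pole of order 2; residue ((12/5041)*sqrt(71))*i.


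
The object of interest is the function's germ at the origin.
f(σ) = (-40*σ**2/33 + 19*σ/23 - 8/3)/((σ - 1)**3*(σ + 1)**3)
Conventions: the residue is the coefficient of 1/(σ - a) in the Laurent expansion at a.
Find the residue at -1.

The residue is 14/33.

At the order-3 pole -1 set g(σ) = (σ - (-1))^3*f(σ) = (-40*σ**2/33 + 19*σ/23 - 8/3)/(σ - 1)**3.
Order-3 pole: residue = g''(a)/2; g''(-1) = 28/33, so the residue is 14/33.


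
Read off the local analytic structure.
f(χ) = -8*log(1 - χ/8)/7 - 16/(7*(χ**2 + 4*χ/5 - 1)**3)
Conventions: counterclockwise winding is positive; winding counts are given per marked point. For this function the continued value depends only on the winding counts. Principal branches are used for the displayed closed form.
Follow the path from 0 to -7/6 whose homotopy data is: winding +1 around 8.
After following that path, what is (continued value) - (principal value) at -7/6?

Continued minus principal equals -(16/7)*pi*i.

The rational part is single-valued and drops out of the difference; each branch term changes only by its own monodromy.
(-8/7)*log(1 - χ/(8)): each positive loop around 8 adds 2*pi*i to the log, so winding +1 contributes (-8/7)*(1)*2*pi*i = -(16/7)*pi*i.
Summing the contributions at χ = -7/6 gives -(16/7)*pi*i.


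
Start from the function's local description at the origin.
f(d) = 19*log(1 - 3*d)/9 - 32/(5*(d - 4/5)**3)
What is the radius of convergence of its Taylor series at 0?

The radius of convergence is 1/3.

Denominator factor (d - 4/5)^3: pole of order 3 at 4/5, modulus 4/5.
Branch term (19/9)*log(1 - d/(1/3)): its argument vanishes at d = 1/3, a logarithmic branch point, modulus 1/3.
The radius of convergence is the smallest modulus among the singular points: 1/3.


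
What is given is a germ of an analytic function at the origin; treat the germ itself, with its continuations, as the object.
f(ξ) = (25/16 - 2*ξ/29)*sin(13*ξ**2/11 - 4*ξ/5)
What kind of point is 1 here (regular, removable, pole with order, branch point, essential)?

There is no denominator, hence no pole anywhere.
The factor sin(13*ξ**2/11 - 4*ξ/5) is entire.
So the germ continues analytically to 1.

The point is a regular point.


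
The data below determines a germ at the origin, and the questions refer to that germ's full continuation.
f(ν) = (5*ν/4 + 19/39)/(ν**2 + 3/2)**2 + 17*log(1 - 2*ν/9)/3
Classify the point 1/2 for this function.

The point is a regular point.

Denominator factors: ν**2 + 3/2 = 7/4 at ν = 1/2 — none vanishes.
Branch term log(1 - ν/(9/2)): argument at 1/2 is 8/9, nonzero, so 1/2 is not its branch point (a point on a principal cut is still regular for the continued germ).
So the germ continues analytically to 1/2.


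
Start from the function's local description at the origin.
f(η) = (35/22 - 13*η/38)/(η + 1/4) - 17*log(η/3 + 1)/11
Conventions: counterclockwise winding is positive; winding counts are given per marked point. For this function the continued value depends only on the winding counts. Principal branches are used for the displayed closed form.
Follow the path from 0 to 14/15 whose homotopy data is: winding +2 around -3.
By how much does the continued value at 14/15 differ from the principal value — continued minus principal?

Continued minus principal equals -(68/11)*pi*i.

The rational part is single-valued and drops out of the difference; each branch term changes only by its own monodromy.
(-17/11)*log(1 - η/(-3)): each positive loop around -3 adds 2*pi*i to the log, so winding +2 contributes (-17/11)*(2)*2*pi*i = -(68/11)*pi*i.
Summing the contributions at η = 14/15 gives -(68/11)*pi*i.


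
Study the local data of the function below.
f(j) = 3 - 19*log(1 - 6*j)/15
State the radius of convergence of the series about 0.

Branch term (-19/15)*log(1 - j/(1/6)): its argument vanishes at j = 1/6, a logarithmic branch point, modulus 1/6.
The radius of convergence is the smallest modulus among the singular points: 1/6.

The radius of convergence is 1/6.


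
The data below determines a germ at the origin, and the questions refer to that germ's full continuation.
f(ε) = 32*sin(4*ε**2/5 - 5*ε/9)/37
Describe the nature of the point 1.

The point is a regular point.

There is no denominator, hence no pole anywhere.
The factor sin(4*ε**2/5 - 5*ε/9) is entire.
So the germ continues analytically to 1.


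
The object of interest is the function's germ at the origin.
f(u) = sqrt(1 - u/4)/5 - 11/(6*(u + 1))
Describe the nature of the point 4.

The term (1/5)*sqrt(1 - u/(4)) has argument 1 - 4/(4) = 0 at 4: a square-root (algebraic, two-sheeted) branch point; the remaining terms are analytic or single-valued there.

The point is an algebraic (square-root) branch point.


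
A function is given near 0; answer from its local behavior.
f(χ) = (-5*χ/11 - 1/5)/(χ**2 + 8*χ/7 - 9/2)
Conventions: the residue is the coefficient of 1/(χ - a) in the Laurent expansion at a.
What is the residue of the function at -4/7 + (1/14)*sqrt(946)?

The residue is -5/22 + (23/52030)*sqrt(946).

The factor χ**2 + 8*χ/7 - 9/2 splits as (χ - a)(χ - a') with a = -4/7 + (1/14)*sqrt(946), a' = -4/7 - (1/14)*sqrt(946). At the order-1 pole a set g(χ) = (χ - a)*f(χ) = [-5*χ/11 - 1/5] / (χ - a').
Simple pole: residue = g(a) at a = -4/7 + (1/14)*sqrt(946), which is -5/22 + (23/52030)*sqrt(946).


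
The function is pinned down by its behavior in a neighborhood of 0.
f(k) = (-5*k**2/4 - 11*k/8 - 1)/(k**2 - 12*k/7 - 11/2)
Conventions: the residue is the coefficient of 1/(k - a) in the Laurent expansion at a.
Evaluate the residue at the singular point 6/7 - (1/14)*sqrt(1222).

The factor k**2 - 12*k/7 - 11/2 splits as (k - a)(k - a') with a = 6/7 - (1/14)*sqrt(1222), a' = 6/7 + (1/14)*sqrt(1222). At the order-1 pole a set g(k) = (k - a)*f(k) = [-5*k**2/4 - 11*k/8 - 1] / (k - a').
Simple pole: residue = g(a) at a = 6/7 - (1/14)*sqrt(1222), which is -197/112 + (4269/68432)*sqrt(1222).

The residue is -197/112 + (4269/68432)*sqrt(1222).


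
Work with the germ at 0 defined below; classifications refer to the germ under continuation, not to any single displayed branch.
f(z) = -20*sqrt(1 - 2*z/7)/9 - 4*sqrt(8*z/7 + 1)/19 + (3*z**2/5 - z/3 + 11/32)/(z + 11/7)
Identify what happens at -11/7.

The point is a pole of order 1.

The denominator factor z + 11/7 vanishes at -11/7 and appears to the power 1; the numerator there equals 55253/23520, nonzero, and no other factor vanishes.
The branch terms are analytic at this point.
Hence a pole whose order is the multiplicity, 1.


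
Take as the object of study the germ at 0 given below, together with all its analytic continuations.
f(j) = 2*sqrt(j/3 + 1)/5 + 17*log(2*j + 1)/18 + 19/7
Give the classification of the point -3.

The point is an algebraic (square-root) branch point.

The term (2/5)*sqrt(1 - j/(-3)) has argument 1 - -3/(-3) = 0 at -3: a square-root (algebraic, two-sheeted) branch point; the remaining terms are analytic or single-valued there.


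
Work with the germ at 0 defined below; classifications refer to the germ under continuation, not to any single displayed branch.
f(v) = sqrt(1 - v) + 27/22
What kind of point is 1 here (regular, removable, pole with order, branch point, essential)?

The point is an algebraic (square-root) branch point.

The term (1)*sqrt(1 - v/(1)) has argument 1 - 1/(1) = 0 at 1: a square-root (algebraic, two-sheeted) branch point; the remaining terms are analytic or single-valued there.


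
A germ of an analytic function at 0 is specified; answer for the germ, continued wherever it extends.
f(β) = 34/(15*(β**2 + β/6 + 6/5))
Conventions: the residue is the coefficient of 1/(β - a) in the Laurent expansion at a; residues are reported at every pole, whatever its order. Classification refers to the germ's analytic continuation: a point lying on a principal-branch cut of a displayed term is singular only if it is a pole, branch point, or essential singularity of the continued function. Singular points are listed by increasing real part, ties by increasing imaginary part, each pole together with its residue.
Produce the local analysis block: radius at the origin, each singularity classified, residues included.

Denominator factor (β**2 + β/6 + 6/5): discriminant -859/180, complex-conjugate roots (-1/12) + ((1/60)*sqrt(4295))*i and (-1/12) - ((1/60)*sqrt(4295))*i; poles of order 1, moduli (1/5)*sqrt(30) and (1/5)*sqrt(30).
The radius of convergence is the smallest modulus among the singular points: (1/5)*sqrt(30).
The factor β**2 + β/6 + 6/5 splits as (β - a)(β - a') with a = (-1/12) - ((1/60)*sqrt(4295))*i, a' = (-1/12) + ((1/60)*sqrt(4295))*i. At the order-1 pole a set g(β) = (β - a)*f(β) = [34/15] / (β - a').
Simple pole: residue = g(a) at a = (-1/12) - ((1/60)*sqrt(4295))*i, which is ((68/4295)*sqrt(4295))*i.
The factor β**2 + β/6 + 6/5 splits as (β - a)(β - a') with a = (-1/12) + ((1/60)*sqrt(4295))*i, a' = (-1/12) - ((1/60)*sqrt(4295))*i. At the order-1 pole a set g(β) = (β - a)*f(β) = [34/15] / (β - a').
Simple pole: residue = g(a) at a = (-1/12) + ((1/60)*sqrt(4295))*i, which is -((68/4295)*sqrt(4295))*i.
List the singular points by increasing real part (a conjugate pair: the negative imaginary part first).

Radius of convergence at 0: (1/5)*sqrt(30).
At (-1/12) - ((1/60)*sqrt(4295))*i: a pole of order 1; residue ((68/4295)*sqrt(4295))*i.
At (-1/12) + ((1/60)*sqrt(4295))*i: a pole of order 1; residue -((68/4295)*sqrt(4295))*i.


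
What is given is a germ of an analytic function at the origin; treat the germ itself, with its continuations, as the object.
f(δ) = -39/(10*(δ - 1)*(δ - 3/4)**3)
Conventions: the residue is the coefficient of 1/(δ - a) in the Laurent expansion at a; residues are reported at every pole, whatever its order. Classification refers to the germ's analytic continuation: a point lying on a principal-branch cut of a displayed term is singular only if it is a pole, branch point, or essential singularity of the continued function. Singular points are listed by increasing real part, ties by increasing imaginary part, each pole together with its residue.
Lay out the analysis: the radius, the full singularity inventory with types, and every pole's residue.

Radius of convergence at 0: 3/4.
At 3/4: a pole of order 3; residue 1248/5.
At 1: a pole of order 1; residue -1248/5.

Denominator factor (δ - 3/4)^3: pole of order 3 at 3/4, modulus 3/4.
Denominator factor (δ - 1): pole of order 1 at 1, modulus 1.
The radius of convergence is the smallest modulus among the singular points: 3/4.
At the order-3 pole 3/4 set g(δ) = (δ - (3/4))^3*f(δ) = -39/(10*(δ - 1)).
Order-3 pole: residue = g''(a)/2; g''(3/4) = 2496/5, so the residue is 1248/5.
At the order-1 pole 1 set g(δ) = (δ - (1))*f(δ) = -39/(10*(δ - 3/4)**3).
Simple pole: residue = g(a) at a = 1, which is -1248/5.
List the singular points by increasing real part (a conjugate pair: the negative imaginary part first).


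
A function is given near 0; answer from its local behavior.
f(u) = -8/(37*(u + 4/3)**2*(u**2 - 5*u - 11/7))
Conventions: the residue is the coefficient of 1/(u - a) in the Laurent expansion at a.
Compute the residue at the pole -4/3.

At the order-2 pole -4/3 set g(u) = (u - (-4/3))^2*f(u) = -8/(37*(u**2 - 5*u - 11/7)).
Order-2 pole: residue = g'(a); g'(-4/3) = -243432/6937093, so the residue is -243432/6937093.

The residue is -243432/6937093.


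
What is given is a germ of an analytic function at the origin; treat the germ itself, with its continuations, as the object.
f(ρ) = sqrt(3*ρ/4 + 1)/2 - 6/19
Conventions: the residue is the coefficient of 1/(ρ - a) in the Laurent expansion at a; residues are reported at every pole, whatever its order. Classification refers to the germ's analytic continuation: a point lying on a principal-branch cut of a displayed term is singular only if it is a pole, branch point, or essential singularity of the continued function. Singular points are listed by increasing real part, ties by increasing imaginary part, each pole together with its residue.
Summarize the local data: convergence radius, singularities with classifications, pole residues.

Branch term (1/2)*sqrt(1 - ρ/(-4/3)): its argument vanishes at ρ = -4/3, a square-root branch point, modulus 4/3.
The radius of convergence is the smallest modulus among the singular points: 4/3.

Radius of convergence at 0: 4/3.
At -4/3: an algebraic (square-root) branch point.


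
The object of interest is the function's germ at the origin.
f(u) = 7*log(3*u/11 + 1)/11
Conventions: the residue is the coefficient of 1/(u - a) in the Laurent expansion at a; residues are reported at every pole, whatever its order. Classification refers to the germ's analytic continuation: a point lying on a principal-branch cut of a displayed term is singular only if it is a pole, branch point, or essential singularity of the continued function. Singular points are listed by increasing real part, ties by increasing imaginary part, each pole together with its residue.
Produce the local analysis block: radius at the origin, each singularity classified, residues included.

Radius of convergence at 0: 11/3.
At -11/3: a logarithmic branch point.

Branch term (7/11)*log(1 - u/(-11/3)): its argument vanishes at u = -11/3, a logarithmic branch point, modulus 11/3.
The radius of convergence is the smallest modulus among the singular points: 11/3.


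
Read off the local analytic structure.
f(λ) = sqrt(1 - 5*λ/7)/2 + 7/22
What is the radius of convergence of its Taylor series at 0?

Branch term (1/2)*sqrt(1 - λ/(7/5)): its argument vanishes at λ = 7/5, a square-root branch point, modulus 7/5.
The radius of convergence is the smallest modulus among the singular points: 7/5.

The radius of convergence is 7/5.


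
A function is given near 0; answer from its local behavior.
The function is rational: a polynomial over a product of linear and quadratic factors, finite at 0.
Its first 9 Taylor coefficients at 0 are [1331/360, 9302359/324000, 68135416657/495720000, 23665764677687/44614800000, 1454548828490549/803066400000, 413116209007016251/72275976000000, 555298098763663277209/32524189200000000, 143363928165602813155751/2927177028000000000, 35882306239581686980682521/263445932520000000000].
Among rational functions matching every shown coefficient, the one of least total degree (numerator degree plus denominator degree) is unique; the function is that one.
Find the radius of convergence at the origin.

The radius of convergence is 5/11.

No rational of total degree below 7 reproduces all 9 coefficients; solving the [2/5] Pade equations on them gives f(λ) = (15*λ**2/34 + 37*λ/16 + 25/12)/((λ - 5/11)**3*(λ**2 + λ/3 - 6)), whose expansion matches every shown term.
Denominator factor (λ**2 + λ/3 - 6): discriminant 217/9, real irrational roots -1/6 + (1/6)*sqrt(217) and -1/6 - (1/6)*sqrt(217); poles of order 1, moduli -1/6 + (1/6)*sqrt(217) and 1/6 + (1/6)*sqrt(217).
Denominator factor (λ - 5/11)^3: pole of order 3 at 5/11, modulus 5/11.
The radius of convergence is the smallest modulus among the singular points: 5/11.


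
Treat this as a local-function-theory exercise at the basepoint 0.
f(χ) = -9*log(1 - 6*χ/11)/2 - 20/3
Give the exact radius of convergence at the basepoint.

The radius of convergence is 11/6.

Branch term (-9/2)*log(1 - χ/(11/6)): its argument vanishes at χ = 11/6, a logarithmic branch point, modulus 11/6.
The radius of convergence is the smallest modulus among the singular points: 11/6.
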